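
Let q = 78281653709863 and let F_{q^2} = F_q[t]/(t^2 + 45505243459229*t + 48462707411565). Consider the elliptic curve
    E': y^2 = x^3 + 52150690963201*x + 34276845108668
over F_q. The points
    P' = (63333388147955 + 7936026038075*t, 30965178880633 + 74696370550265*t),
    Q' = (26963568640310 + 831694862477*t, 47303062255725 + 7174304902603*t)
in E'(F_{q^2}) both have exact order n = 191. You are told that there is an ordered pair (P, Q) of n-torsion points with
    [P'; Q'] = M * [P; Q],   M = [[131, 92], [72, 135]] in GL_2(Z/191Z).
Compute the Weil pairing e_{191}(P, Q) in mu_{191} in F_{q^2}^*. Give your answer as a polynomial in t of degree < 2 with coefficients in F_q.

The 191-Weil pairing on E[191] over F_{78281653709863} is alternating-bilinear: e_{191}(P',Q') = e_{191}(P,Q)^det(M).
So e_{191}(P,Q) = e_{191}(P',Q')^{146}, since 174*146 = 1 mod 191.
Miller loop for e_{191} over F_{78281653709863^2}: bits of 191 = 10111111; 7 double steps + 6 add steps, l/v at each.
So e_{191}(P',Q') = 35470069616283 + 5026643370260*t.
Thus e_{191}(P,Q) = 31505452823446 + 9981502055813*t.

31505452823446 + 9981502055813*t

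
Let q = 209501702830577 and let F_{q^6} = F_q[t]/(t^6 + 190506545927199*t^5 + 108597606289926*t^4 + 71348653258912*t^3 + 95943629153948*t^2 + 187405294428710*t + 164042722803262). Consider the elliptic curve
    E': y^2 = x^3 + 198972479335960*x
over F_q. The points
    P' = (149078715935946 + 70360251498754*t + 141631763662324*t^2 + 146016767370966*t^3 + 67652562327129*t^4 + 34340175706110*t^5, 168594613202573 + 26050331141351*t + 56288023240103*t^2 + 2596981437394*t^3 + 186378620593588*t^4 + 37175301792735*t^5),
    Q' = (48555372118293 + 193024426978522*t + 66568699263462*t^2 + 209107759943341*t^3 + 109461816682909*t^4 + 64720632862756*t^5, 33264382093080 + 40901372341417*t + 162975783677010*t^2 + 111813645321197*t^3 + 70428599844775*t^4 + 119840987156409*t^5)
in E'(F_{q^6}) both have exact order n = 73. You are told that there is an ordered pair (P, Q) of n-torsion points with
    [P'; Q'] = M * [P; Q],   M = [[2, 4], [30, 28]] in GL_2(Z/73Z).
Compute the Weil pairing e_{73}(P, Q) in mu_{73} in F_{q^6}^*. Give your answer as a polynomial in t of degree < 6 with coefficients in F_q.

27084401991586 + 63085050038503*t + 184521917260631*t^2 + 95189713069201*t^3 + 133634388235197*t^4 + 184362540563249*t^5

Alternating bilinearity on E[73] (values in mu_{73} in F_{209501702830577^6}) gives e(P',Q') = e(P,Q)^det(M).
Inverting 9 mod 73: 65. Thus e_{73}(P,Q) = e(P',Q')^{65}.
Miller loop for e_{73} over F_{209501702830577^6}: bits of 73 = 1001001; 6 double steps + 2 add steps, l/v at each.
So e_{73}(P',Q') = 117643953813174 + 81284324157095*t + 67022317180771*t^2 + 161627238506441*t^3 + 202263827016688*t^4 + 50700850411381*t^5.
Raise to 65: e(P,Q) = 27084401991586 + 63085050038503*t + 184521917260631*t^2 + 95189713069201*t^3 + 133634388235197*t^4 + 184362540563249*t^5 in mu_{73}.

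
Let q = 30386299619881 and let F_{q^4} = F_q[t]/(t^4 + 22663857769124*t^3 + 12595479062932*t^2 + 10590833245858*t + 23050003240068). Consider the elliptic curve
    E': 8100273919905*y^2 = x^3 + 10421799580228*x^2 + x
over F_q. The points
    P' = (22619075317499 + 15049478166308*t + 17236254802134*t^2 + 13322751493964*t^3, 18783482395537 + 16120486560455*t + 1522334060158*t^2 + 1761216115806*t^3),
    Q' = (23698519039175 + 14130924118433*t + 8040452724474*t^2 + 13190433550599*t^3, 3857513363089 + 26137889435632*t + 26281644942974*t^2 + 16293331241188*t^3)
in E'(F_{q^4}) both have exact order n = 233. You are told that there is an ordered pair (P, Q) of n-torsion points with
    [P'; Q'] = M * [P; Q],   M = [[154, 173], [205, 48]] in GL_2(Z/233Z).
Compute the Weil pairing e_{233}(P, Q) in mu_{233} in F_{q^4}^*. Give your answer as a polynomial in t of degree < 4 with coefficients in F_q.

The 233-Weil pairing on E[233] over F_{30386299619881} is alternating-bilinear: e_{233}(P',Q') = e_{233}(P,Q)^det(M).
det M = 154*48 - 173*205 = -28073 = 120 (mod 233); 120^{-1} = 200 (mod 233).
Montgomery->Weierstrass: x_W = 236219923182*x+2540387874726, y_W=236219923182*y on F_{30386299619881}; lands on y^2=x^3+16349968110944*x+28311840561652.
Build f_{233,P'} and f_{233,Q'} via the 8-bit ladder of 233=11101001_2; evaluate at shifted divisors; quotient in F_{30386299619881^4}.
f_P(D_Q)/f_Q(D_P) = 8423351774668 + 17456755016832*t + 1516340373370*t^2 + 11937613170850*t^3.
Finally e_{233}(P,Q) = 2211440925482 + 7580033917912*t + 1067556275850*t^2 + 19427841219153*t^3.

2211440925482 + 7580033917912*t + 1067556275850*t^2 + 19427841219153*t^3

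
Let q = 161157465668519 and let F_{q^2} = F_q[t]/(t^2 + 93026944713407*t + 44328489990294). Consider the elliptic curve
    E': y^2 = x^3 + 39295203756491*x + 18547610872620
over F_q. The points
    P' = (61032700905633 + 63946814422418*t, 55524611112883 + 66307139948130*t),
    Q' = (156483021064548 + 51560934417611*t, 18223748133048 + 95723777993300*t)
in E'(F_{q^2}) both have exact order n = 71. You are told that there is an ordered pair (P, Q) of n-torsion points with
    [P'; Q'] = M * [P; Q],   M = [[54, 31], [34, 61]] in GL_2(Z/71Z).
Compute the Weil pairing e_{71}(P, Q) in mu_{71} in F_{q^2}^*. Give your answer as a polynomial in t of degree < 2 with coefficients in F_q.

130478546879691 + 161139451139530*t

Alternating bilinearity on E[71] (values in mu_{71} in F_{161157465668519^2}) gives e(P',Q') = e(P,Q)^det(M).
So e_{71}(P,Q) = e_{71}(P',Q')^{51}, since 39*51 = 1 mod 71.
Double-and-add over 1000111: 7-1 doublings, 4-1 additions; each step l_{T,T}/v_{2T} or l_{T,P'}/v at Q'+S for random S.
Miller gives e_{71}(P',Q') = 123919450367693 + 93124921398752*t in F_{161157465668519^2}.
Finally e_{71}(P,Q) = 130478546879691 + 161139451139530*t.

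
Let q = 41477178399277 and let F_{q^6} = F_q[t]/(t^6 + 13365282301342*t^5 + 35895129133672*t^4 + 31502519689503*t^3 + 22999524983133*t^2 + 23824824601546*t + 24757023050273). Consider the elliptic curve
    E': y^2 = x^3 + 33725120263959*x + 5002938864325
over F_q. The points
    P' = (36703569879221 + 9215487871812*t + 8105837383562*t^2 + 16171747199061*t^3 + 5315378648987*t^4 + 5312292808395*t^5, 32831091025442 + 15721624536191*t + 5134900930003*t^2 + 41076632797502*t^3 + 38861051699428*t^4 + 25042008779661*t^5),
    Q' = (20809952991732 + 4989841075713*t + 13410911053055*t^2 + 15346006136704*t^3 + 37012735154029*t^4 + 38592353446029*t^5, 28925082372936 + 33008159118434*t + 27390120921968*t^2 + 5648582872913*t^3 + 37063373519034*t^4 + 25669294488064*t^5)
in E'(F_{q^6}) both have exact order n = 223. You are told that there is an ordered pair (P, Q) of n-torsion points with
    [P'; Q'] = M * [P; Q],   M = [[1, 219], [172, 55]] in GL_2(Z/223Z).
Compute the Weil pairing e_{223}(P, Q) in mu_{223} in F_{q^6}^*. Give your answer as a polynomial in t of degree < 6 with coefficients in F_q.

8957847609770 + 20237404328430*t + 5528821626245*t^2 + 19601973025255*t^3 + 35284267891596*t^4 + 28692651980424*t^5

The 223-Weil pairing on E[223] over F_{41477178399277} is alternating-bilinear: e_{223}(P',Q') = e_{223}(P,Q)^det(M).
Hence e(P,Q) = e(P',Q')^{220} where 220 = 74^{-1} mod 223.
8-bit Miller (11011111) on E'/F_{41477178399277} with a'=33725120263959, b'=5002938864325: accumulate tangent/chord ratios at Q'+S and P'+S'.
f_P(D_Q)/f_Q(D_P) = 19219850702285 + 716472408546*t + 40858107585307*t^2 + 842065510719*t^3 + 15172147949307*t^4 + 1020075605089*t^5.
Hence e(P,Q) = 8957847609770 + 20237404328430*t + 5528821626245*t^2 + 19601973025255*t^3 + 35284267891596*t^4 + 28692651980424*t^5 in F_{41477178399277^6}^*.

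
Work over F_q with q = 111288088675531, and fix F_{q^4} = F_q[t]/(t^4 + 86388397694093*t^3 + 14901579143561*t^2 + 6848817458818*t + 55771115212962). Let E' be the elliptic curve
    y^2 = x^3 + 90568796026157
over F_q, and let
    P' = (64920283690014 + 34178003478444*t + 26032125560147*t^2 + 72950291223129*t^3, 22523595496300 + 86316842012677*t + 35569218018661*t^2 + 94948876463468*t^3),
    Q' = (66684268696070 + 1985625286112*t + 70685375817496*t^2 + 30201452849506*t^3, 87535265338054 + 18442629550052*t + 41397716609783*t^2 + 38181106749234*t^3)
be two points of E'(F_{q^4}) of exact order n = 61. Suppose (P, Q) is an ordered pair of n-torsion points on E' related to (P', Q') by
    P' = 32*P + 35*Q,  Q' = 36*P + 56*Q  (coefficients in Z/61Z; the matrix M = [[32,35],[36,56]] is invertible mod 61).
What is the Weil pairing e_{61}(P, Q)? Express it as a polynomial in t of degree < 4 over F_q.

33496884984647 + 34878813474022*t + 95604434333086*t^2 + 44018732735104*t^3

Alternating bilinearity on E[61] (values in mu_{61} in F_{111288088675531^4}) gives e(P',Q') = e(P,Q)^det(M).
Inverting 44 mod 61: 43. Thus e_{61}(P,Q) = e(P',Q')^{43}.
Double-and-add over 111101: 6-1 doublings, 5-1 additions; each step l_{T,T}/v_{2T} or l_{T,P'}/v at Q'+S for random S.
f_P(D_Q)/f_Q(D_P) = 74193977511882 + 85299733223633*t + 62940182968037*t^2 + 100828596501844*t^3.
Thus e_{61}(P,Q) = 33496884984647 + 34878813474022*t + 95604434333086*t^2 + 44018732735104*t^3.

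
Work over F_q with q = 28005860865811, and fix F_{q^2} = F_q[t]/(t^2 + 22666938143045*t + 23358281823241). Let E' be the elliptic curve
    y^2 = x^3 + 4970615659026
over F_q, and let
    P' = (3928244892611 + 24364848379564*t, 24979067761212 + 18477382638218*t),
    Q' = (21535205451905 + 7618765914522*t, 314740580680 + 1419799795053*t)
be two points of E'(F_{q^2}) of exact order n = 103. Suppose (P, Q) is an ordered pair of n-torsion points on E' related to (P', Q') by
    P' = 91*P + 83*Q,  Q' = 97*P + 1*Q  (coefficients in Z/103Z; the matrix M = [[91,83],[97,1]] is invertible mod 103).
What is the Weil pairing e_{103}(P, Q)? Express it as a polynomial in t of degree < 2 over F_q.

e_{103}(aP+bQ,cP+dQ) = e_{103}(P,Q)^(ad-bc); with (a,b,c,d)=(91,83,97,1) this gives the det-103 law.
det(M) mod 103 = 74; its inverse in (Z/103)^* is 71 (check: 74*71 mod 103 = 1).
Run Miller on y^2=x^3+4970615659026 over F_{28005860865811}: ladder 1100111 (7 bits); e = f_P(D_Q)/f_Q(D_P).
So e_{103}(P',Q') = 6030581034072 + 26765161217160*t.
Thus e_{103}(P,Q) = 11760411838916 + 2455175003864*t.

11760411838916 + 2455175003864*t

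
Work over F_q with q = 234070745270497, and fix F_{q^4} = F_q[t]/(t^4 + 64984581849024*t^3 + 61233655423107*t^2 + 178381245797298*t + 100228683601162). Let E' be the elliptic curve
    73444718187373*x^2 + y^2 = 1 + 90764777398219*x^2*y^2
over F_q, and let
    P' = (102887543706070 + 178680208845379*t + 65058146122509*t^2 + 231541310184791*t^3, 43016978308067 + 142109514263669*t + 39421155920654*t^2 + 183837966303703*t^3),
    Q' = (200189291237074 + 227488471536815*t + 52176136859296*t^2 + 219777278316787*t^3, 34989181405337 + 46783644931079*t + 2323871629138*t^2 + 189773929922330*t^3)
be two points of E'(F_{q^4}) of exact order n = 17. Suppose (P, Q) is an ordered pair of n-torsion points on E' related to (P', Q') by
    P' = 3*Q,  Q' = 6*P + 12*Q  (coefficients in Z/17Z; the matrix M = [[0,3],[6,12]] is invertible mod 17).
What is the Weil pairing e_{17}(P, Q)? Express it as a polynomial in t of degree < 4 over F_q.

28467147937350 + 175522971741680*t + 22383459394504*t^2 + 213894570275059*t^3

Under M = [[0,3],[6,12]] in GL_2(Z/17), e_{17}(P',Q') = e_{17}(P,Q)^(0*12-3*6 mod 17).
Inverting 16 mod 17: 16. Thus e_{17}(P,Q) = e(P',Q')^{16}.
Edwards->Montgomery: u=(1+y)/(1-y), v=u/x -> 208916653407045v^2=u^3+227065298664418u^2+u; then x_W=112705357832537u+183415412777930: y^2=x^3+88891333709298*x+20772264310061.
Miller loop for e_{17} over F_{234070745270497^4}: bits of 17 = 10001; 4 double steps + 1 add steps, l/v at each.
Miller gives e_{17}(P',Q') = 135073238805239 + 68419766171906*t + 28626824353324*t^2 + 134331087631091*t^3 in F_{234070745270497^4}.
Raise to 16: e(P,Q) = 28467147937350 + 175522971741680*t + 22383459394504*t^2 + 213894570275059*t^3 in mu_{17}.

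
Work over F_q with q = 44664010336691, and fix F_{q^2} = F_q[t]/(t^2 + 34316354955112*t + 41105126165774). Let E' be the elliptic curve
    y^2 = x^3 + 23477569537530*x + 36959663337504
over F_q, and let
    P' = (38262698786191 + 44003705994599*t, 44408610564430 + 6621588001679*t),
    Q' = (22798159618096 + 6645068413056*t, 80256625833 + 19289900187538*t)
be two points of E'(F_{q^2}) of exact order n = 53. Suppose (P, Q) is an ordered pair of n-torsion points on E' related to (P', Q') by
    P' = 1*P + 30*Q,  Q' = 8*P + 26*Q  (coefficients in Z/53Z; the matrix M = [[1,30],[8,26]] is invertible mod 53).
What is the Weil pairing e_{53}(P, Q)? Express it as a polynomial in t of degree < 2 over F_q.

e_{53} is bilinear + alternating on E[53], so e_{53}(1*P + 30*Q, 8*P + 26*Q) = e_{53}(P,Q)^(1*26-30*8).
det M = 1*26 - 30*8 = -214 = 51 (mod 53); 51^{-1} = 26 (mod 53).
n = 53 = (110101)_2 (6 bits, wt 4); accumulate f_{53,P'}(Q'+S)/f_{53,P'}(S) along the 5-step ladder.
Result: e(P',Q') = 27877578881362 + 1375977696578*t.
Finally e_{53}(P,Q) = 17387649097285 + 25944804956516*t.

17387649097285 + 25944804956516*t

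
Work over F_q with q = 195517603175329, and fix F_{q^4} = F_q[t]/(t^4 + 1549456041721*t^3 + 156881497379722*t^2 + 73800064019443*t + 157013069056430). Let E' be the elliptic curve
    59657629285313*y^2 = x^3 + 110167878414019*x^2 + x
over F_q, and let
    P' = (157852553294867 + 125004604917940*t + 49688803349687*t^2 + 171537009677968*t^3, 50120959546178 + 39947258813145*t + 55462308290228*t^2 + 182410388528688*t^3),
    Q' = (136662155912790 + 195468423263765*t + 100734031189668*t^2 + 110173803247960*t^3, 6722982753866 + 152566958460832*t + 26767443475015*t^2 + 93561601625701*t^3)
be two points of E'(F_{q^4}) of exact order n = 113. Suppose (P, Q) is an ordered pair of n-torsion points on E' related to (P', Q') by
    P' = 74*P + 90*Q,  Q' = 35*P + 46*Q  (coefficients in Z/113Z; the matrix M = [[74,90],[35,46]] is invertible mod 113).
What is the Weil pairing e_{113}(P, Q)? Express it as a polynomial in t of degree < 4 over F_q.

e_{113}(aP+bQ,cP+dQ) = e_{113}(P,Q)^(ad-bc); with (a,b,c,d)=(74,90,35,46) this gives the det-113 law.
Inverting 28 mod 113: 109. Thus e_{113}(P,Q) = e(P',Q')^{109}.
Set x_W=701474288939*u+146736049571422, y_W=701474288939*v; then E': y_W^2=x_W^3+92490074176276*x_W.
7-bit Miller (1110001) on E'/F_{195517603175329} with a'=92490074176276, b'=0: accumulate tangent/chord ratios at Q'+S and P'+S'.
f_P(D_Q)/f_Q(D_P) = 120175867934684 + 83252779828135*t + 48677107691529*t^2 + 96248361214533*t^3.
Raise to 109: e(P,Q) = 57728394117244 + 159876404006019*t + 82346609894133*t^2 + 98499693510264*t^3 in mu_{113}.

57728394117244 + 159876404006019*t + 82346609894133*t^2 + 98499693510264*t^3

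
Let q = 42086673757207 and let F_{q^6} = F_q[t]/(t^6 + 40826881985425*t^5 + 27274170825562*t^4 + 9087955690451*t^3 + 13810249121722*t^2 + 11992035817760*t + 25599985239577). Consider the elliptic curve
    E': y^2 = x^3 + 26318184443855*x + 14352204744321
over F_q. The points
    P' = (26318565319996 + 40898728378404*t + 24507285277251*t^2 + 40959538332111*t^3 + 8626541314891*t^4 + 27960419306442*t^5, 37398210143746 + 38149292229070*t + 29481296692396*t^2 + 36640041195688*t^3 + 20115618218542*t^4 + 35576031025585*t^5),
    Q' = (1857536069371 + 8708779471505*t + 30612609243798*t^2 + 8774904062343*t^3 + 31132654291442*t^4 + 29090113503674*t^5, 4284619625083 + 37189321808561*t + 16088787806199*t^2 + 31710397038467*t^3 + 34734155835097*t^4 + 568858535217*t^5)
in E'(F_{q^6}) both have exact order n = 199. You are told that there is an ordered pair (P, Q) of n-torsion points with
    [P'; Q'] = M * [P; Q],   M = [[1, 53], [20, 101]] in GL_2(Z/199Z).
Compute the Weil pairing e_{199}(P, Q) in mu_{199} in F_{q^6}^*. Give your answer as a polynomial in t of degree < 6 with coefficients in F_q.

27073444106040 + 4798447717969*t + 10906011297107*t^2 + 37111795016260*t^3 + 24326722351264*t^4 + 24336332636319*t^5

Alternating bilinearity on E[199] (values in mu_{199} in F_{42086673757207^6}) gives e(P',Q') = e(P,Q)^det(M).
det(M) mod 199 = 36; its inverse in (Z/199)^* is 94 (check: 36*94 mod 199 = 1).
8-bit Miller (11000111) on E'/F_{42086673757207} with a'=26318184443855, b'=14352204744321: accumulate tangent/chord ratios at Q'+S and P'+S'.
Miller gives e_{199}(P',Q') = 22047772565642 + 30470182992321*t + 3861819874806*t^2 + 37907220212572*t^3 + 18781049176907*t^4 + 16915854408741*t^5 in F_{42086673757207^6}.
e_{199}(P,Q) = (22047772565642 + 30470182992321*t + 3861819874806*t^2 + 37907220212572*t^3 + 18781049176907*t^4 + 16915854408741*t^5)^{94} = 27073444106040 + 4798447717969*t + 10906011297107*t^2 + 37111795016260*t^3 + 24326722351264*t^4 + 24336332636319*t^5.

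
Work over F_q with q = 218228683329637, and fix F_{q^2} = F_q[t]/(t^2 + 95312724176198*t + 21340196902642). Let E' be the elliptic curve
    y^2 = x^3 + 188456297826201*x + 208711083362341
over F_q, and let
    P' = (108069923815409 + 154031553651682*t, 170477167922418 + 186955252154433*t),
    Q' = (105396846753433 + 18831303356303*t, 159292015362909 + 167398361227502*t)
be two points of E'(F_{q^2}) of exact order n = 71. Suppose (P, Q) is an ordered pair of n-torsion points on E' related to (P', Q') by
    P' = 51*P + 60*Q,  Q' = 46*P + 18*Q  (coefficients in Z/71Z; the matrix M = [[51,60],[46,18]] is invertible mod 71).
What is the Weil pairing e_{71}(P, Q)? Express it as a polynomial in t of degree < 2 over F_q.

Since e_{71}(P,P)=e_{71}(Q,Q)=1 and e_{71}(Q,P)=e_{71}(P,Q)^{-1}, expanding e_{71}(51*P + 60*Q,46*P + 18*Q) leaves e(P,Q)^det(M).
Hence e(P,Q) = e(P',Q')^{18} where 18 = 4^{-1} mod 71.
Miller loop for e_{71} over F_{218228683329637^2}: bits of 71 = 1000111; 6 double steps + 3 add steps, l/v at each.
So e_{71}(P',Q') = 196393738035798 + 113508375077388*t.
e_{71}(P,Q) = (196393738035798 + 113508375077388*t)^{18} = 75510251658617 + 185027893455043*t.

75510251658617 + 185027893455043*t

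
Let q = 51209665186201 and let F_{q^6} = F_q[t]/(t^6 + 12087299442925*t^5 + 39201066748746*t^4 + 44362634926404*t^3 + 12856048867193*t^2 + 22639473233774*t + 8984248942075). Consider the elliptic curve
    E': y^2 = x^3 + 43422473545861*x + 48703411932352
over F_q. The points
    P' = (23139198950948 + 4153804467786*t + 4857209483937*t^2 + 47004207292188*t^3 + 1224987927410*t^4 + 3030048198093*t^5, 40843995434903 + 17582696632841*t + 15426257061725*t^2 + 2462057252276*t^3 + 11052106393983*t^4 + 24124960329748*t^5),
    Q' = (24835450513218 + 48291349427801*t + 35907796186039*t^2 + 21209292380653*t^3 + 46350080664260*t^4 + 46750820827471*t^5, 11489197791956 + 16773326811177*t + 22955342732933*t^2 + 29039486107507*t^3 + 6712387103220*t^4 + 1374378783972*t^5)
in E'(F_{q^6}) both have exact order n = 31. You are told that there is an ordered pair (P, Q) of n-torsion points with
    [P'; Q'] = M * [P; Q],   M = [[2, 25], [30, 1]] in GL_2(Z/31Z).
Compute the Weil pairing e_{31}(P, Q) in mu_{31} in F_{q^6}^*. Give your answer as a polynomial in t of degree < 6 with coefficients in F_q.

7587723496957 + 44880042362844*t + 48043149508257*t^2 + 17066891752102*t^3 + 29927580437699*t^4 + 23126488683464*t^5

The 31-Weil pairing on E[31] over F_{51209665186201} is alternating-bilinear: e_{31}(P',Q') = e_{31}(P,Q)^det(M).
Inverting 27 mod 31: 23. Thus e_{31}(P,Q) = e(P',Q')^{23}.
Build f_{31,P'} and f_{31,Q'} via the 5-bit ladder of 31=11111_2; evaluate at shifted divisors; quotient in F_{51209665186201^6}.
So e_{31}(P',Q') = 3107218089952 + 5695477017289*t + 39554501740284*t^2 + 37850424248797*t^3 + 25808242015029*t^4 + 42276186111192*t^5.
(3107218089952 + 5695477017289*t + 39554501740284*t^2 + 37850424248797*t^3 + 25808242015029*t^4 + 42276186111192*t^5)^{23} mod (51209665186201,f) = 7587723496957 + 44880042362844*t + 48043149508257*t^2 + 17066891752102*t^3 + 29927580437699*t^4 + 23126488683464*t^5.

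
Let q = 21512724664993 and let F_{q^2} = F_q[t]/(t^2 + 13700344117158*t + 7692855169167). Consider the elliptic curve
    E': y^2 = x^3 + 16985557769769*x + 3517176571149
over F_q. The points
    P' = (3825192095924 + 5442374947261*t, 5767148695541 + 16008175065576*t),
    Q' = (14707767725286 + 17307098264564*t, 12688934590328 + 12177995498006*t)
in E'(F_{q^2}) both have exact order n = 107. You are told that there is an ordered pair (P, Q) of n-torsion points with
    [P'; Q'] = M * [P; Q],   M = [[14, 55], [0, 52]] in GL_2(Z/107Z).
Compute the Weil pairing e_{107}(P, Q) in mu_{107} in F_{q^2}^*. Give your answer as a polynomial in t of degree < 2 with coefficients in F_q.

12885604808090 + 10013361084742*t

e_{107} is bilinear + alternating on E[107], so e_{107}(14*P + 55*Q, 52*Q) = e_{107}(P,Q)^(14*52-55*0).
So e_{107}(P,Q) = e_{107}(P',Q')^{56}, since 86*56 = 1 mod 107.
Run Miller on y^2=x^3+16985557769769*x+3517176571149 over F_{21512724664993}: ladder 1101011 (7 bits); e = f_P(D_Q)/f_Q(D_P).
The quotient is 20122623750472 + 11421548694146*t.
e_{107}(P,Q) = (20122623750472 + 11421548694146*t)^{56} = 12885604808090 + 10013361084742*t.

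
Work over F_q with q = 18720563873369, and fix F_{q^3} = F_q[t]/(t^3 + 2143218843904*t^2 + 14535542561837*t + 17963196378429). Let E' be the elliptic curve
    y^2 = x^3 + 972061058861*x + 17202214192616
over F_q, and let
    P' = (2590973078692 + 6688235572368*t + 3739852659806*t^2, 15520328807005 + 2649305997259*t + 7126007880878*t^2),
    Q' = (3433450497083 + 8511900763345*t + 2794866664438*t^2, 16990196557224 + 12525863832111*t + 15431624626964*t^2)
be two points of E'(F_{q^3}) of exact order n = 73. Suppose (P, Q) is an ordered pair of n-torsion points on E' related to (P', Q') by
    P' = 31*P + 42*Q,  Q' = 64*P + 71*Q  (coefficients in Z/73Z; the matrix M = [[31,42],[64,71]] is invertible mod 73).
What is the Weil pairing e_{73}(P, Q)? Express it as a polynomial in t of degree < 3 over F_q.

The 73-Weil pairing on E[73] over F_{18720563873369} is alternating-bilinear: e_{73}(P',Q') = e_{73}(P,Q)^det(M).
Inverting 24 mod 73: 70. Thus e_{73}(P,Q) = e(P',Q')^{70}.
Run Miller on y^2=x^3+972061058861*x+17202214192616 over F_{18720563873369}: ladder 1001001 (7 bits); e = f_P(D_Q)/f_Q(D_P).
Miller gives e_{73}(P',Q') = 6179117540257 + 4072614900586*t + 7408691377140*t^2 in F_{18720563873369^3}.
Raise to 70: e(P,Q) = 10039131047976 + 13311920853856*t + 8677966759167*t^2 in mu_{73}.

10039131047976 + 13311920853856*t + 8677966759167*t^2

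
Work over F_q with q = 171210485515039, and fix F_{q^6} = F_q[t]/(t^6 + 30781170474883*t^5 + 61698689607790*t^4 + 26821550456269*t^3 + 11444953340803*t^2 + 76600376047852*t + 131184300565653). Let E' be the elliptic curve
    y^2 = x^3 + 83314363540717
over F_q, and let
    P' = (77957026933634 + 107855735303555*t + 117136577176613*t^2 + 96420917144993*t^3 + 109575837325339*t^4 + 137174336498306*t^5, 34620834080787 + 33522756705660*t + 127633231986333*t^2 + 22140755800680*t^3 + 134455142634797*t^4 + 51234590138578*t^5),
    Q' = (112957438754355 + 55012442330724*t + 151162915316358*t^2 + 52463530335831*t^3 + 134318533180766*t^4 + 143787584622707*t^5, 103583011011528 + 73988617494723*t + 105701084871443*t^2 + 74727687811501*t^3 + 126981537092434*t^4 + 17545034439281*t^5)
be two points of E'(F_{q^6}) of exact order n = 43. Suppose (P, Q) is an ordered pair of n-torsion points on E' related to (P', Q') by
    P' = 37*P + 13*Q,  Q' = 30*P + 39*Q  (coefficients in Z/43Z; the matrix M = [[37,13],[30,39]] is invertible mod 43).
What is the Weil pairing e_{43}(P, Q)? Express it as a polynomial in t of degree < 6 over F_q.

The 43-Weil pairing on E[43] over F_{171210485515039} is alternating-bilinear: e_{43}(P',Q') = e_{43}(P,Q)^det(M).
Inverting 21 mod 43: 41. Thus e_{43}(P,Q) = e(P',Q')^{41}.
6-bit Miller (101011) on E'/F_{171210485515039} with a'=0, b'=83314363540717: accumulate tangent/chord ratios at Q'+S and P'+S'.
e_{43}(P',Q') = 11621994512067 + 166685333543103*t + 39040501946122*t^2 + 147270642913263*t^3 + 57714285004741*t^4 + 101921142973828*t^5.
e_{43}(P,Q) = (11621994512067 + 166685333543103*t + 39040501946122*t^2 + 147270642913263*t^3 + 57714285004741*t^4 + 101921142973828*t^5)^{41} = 98262418213102 + 134525033432404*t + 56879400178847*t^2 + 62596381138961*t^3 + 4494578426804*t^4 + 51653331893094*t^5.

98262418213102 + 134525033432404*t + 56879400178847*t^2 + 62596381138961*t^3 + 4494578426804*t^4 + 51653331893094*t^5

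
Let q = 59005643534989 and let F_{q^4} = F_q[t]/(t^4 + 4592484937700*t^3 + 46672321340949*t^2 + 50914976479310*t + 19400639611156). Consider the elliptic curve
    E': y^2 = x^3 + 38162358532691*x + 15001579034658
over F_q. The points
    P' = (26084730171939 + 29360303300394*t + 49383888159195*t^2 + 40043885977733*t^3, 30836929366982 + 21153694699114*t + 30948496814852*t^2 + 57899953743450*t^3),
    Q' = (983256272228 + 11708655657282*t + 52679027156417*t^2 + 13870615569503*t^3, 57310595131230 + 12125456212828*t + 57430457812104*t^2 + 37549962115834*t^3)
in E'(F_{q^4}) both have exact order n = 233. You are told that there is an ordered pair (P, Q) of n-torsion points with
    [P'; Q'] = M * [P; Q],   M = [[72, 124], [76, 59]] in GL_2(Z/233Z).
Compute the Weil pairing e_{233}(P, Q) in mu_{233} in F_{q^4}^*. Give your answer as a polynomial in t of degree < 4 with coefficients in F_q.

e_{233}(aP+bQ,cP+dQ) = e_{233}(P,Q)^(ad-bc); with (a,b,c,d)=(72,124,76,59) this gives the det-233 law.
Inverting 183 mod 233: 219. Thus e_{233}(P,Q) = e(P',Q')^{219}.
Double-and-add over 11101001: 8-1 doublings, 5-1 additions; each step l_{T,T}/v_{2T} or l_{T,P'}/v at Q'+S for random S.
e_{233}(P',Q') = 37323473959905 + 35451317189939*t + 14657116704283*t^2 + 45053414733157*t^3.
Hence e(P,Q) = 43159638952376 + 51416990946998*t + 14179997058660*t^2 + 56292525546241*t^3 in F_{59005643534989^4}^*.

43159638952376 + 51416990946998*t + 14179997058660*t^2 + 56292525546241*t^3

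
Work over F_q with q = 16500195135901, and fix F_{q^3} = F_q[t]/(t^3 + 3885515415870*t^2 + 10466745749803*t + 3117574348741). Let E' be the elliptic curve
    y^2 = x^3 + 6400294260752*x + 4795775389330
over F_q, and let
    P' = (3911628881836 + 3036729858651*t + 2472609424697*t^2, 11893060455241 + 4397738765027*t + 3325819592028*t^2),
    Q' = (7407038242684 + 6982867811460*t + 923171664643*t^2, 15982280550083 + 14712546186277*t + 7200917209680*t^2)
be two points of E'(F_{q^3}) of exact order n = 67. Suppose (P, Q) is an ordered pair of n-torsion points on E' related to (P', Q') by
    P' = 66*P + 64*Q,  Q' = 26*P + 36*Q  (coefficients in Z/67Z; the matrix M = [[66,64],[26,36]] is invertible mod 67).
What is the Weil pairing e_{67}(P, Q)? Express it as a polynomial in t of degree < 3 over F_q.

9480122291127 + 3405646475144*t + 15851264798202*t^2

Under M = [[66,64],[26,36]] in GL_2(Z/67), e_{67}(P',Q') = e_{67}(P,Q)^(66*36-64*26 mod 67).
Inverting 42 mod 67: 8. Thus e_{67}(P,Q) = e(P',Q')^{8}.
Run Miller on y^2=x^3+6400294260752*x+4795775389330 over F_{16500195135901}: ladder 1000011 (7 bits); e = f_P(D_Q)/f_Q(D_P).
f_P(D_Q)/f_Q(D_P) = 11944891529062 + 14877338123260*t + 15055084448309*t^2.
Thus e_{67}(P,Q) = 9480122291127 + 3405646475144*t + 15851264798202*t^2.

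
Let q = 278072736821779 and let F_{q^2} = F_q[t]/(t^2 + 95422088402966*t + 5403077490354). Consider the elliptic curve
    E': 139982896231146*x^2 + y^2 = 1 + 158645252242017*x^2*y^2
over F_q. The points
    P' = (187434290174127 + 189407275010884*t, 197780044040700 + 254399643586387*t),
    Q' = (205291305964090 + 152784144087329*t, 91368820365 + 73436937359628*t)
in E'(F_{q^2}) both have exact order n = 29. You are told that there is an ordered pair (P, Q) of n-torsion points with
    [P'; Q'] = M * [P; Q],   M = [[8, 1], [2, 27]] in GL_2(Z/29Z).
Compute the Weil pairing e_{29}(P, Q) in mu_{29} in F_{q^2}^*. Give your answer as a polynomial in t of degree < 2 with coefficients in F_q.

e_{29} is bilinear + alternating on E[29], so e_{29}(8*P + 1*Q, 2*P + 27*Q) = e_{29}(P,Q)^(8*27-1*2).
det(M) mod 29 = 11; its inverse in (Z/29)^* is 8 (check: 11*8 mod 29 = 1).
Map (x,y)_Ed via u=(1+y)/(1-y), v=(1+y)/((1-y)x) to Montgomery A=268740007466661,B=156412048645838; then to (a',b')=(83328002907777,249231782175226).
Double-and-add over 11101: 5-1 doublings, 4-1 additions; each step l_{T,T}/v_{2T} or l_{T,P'}/v at Q'+S for random S.
Miller gives e_{29}(P',Q') = 141640102550453 + 30002081819673*t in F_{278072736821779^2}.
Raise to 8: e(P,Q) = 243195348035780 + 9264247365093*t in mu_{29}.

243195348035780 + 9264247365093*t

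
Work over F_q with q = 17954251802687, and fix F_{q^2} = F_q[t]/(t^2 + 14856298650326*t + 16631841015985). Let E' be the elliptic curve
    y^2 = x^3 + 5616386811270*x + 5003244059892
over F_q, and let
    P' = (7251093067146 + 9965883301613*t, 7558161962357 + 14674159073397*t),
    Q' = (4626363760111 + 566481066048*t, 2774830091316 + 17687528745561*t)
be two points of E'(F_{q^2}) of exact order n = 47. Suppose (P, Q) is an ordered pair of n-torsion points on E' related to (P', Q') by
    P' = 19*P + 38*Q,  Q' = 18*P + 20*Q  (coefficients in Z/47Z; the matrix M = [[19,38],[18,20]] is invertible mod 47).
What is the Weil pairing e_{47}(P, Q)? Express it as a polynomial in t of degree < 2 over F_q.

e_{47}(aP+bQ,cP+dQ) = e_{47}(P,Q)^(ad-bc); with (a,b,c,d)=(19,38,18,20) this gives the det-47 law.
Inverting 25 mod 47: 32. Thus e_{47}(P,Q) = e(P',Q')^{32}.
n = 47 = (101111)_2 (6 bits, wt 5); accumulate f_{47,P'}(Q'+S)/f_{47,P'}(S) along the 5-step ladder.
Miller gives e_{47}(P',Q') = 4888979692146 + 5260815668011*t in F_{17954251802687^2}.
Thus e_{47}(P,Q) = 4193179749740 + 17072274962517*t.

4193179749740 + 17072274962517*t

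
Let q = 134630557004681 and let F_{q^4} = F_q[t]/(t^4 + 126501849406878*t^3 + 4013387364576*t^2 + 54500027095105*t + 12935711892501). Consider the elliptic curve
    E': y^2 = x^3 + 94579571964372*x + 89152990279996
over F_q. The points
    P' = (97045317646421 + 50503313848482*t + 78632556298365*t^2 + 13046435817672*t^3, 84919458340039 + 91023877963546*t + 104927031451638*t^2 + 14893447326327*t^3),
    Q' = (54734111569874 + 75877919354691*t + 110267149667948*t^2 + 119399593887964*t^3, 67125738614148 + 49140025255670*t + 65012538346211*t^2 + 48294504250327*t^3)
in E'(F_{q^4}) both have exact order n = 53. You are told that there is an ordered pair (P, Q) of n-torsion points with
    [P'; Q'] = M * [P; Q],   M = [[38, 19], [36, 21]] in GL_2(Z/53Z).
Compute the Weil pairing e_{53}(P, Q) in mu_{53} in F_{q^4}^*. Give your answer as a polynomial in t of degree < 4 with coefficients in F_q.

Alternating bilinearity on E[53] (values in mu_{53} in F_{134630557004681^4}) gives e(P',Q') = e(P,Q)^det(M).
So e_{53}(P,Q) = e_{53}(P',Q')^{20}, since 8*20 = 1 mod 53.
Run Miller on y^2=x^3+94579571964372*x+89152990279996 over F_{134630557004681}: ladder 110101 (6 bits); e = f_P(D_Q)/f_Q(D_P).
e_{53}(P',Q') = 15860587366321 + 78149812043154*t + 126708263902245*t^2 + 57077658354588*t^3.
Finally e_{53}(P,Q) = 32526834073116 + 110945671594695*t + 109744315034516*t^2 + 81180465569292*t^3.

32526834073116 + 110945671594695*t + 109744315034516*t^2 + 81180465569292*t^3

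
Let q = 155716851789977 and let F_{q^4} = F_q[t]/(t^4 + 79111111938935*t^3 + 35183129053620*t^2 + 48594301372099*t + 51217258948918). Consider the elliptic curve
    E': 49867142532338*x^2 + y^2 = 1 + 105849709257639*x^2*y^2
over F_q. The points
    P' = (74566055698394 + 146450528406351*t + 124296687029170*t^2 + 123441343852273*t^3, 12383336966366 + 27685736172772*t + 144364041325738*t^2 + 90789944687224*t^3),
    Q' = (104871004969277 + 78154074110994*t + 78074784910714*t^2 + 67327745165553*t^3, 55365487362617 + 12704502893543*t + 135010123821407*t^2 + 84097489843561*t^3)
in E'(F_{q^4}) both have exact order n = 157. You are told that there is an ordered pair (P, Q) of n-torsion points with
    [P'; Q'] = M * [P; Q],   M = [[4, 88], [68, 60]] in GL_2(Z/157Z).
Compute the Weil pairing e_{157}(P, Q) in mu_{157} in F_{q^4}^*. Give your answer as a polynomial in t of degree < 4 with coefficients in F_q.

135685173266252 + 153301938185683*t + 92007183888096*t^2 + 142327718462997*t^3

Under M = [[4,88],[68,60]] in GL_2(Z/157), e_{157}(P',Q') = e_{157}(P,Q)^(4*60-88*68 mod 157).
det M = 4*60 - 88*68 = -5744 = 65 (mod 157); 65^{-1} = 29 (mod 157).
Map (x,y)_Ed via u=(1+y)/(1-y), v=(1+y)/((1-y)x) to Montgomery A=0,B=39385152783954; then to (a',b')=(68918517663357,0).
n = 157 = (10011101)_2 (8 bits, wt 5); accumulate f_{157,P'}(Q'+S)/f_{157,P'}(S) along the 7-step ladder.
The quotient is 34219730481711 + 111716283082881*t + 2300852409717*t^2 + 72134715185000*t^3.
Hence e(P,Q) = 135685173266252 + 153301938185683*t + 92007183888096*t^2 + 142327718462997*t^3 in F_{155716851789977^4}^*.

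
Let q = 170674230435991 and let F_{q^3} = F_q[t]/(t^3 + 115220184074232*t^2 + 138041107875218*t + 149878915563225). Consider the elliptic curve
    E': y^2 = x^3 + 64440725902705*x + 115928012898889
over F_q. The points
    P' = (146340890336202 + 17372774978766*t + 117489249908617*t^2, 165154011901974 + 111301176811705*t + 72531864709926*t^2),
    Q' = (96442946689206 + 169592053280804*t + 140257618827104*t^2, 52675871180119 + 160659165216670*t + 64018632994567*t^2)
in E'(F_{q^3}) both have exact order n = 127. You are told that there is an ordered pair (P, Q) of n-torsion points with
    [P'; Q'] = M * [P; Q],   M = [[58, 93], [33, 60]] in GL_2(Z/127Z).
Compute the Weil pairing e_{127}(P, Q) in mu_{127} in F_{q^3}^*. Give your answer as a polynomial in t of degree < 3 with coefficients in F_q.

112521552676354 + 18977603563694*t + 138498369708487*t^2

The 127-Weil pairing on E[127] over F_{170674230435991} is alternating-bilinear: e_{127}(P',Q') = e_{127}(P,Q)^det(M).
So e_{127}(P,Q) = e_{127}(P',Q')^{72}, since 30*72 = 1 mod 127.
Double-and-add over 1111111: 7-1 doublings, 7-1 additions; each step l_{T,T}/v_{2T} or l_{T,P'}/v at Q'+S for random S.
Miller gives e_{127}(P',Q') = 98555403456482 + 89067131675192*t + 72355408152618*t^2 in F_{170674230435991^3}.
Hence e(P,Q) = 112521552676354 + 18977603563694*t + 138498369708487*t^2 in F_{170674230435991^3}^*.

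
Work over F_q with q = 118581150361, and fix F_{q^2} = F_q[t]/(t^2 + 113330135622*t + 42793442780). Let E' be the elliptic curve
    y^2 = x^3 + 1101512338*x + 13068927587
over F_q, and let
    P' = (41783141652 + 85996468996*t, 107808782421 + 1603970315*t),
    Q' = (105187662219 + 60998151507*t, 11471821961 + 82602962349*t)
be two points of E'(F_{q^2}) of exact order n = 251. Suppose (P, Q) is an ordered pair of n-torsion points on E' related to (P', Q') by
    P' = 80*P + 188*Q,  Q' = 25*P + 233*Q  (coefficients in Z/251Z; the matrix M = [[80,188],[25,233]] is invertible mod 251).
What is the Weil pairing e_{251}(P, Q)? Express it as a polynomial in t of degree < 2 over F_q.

76996133211 + 62874417581*t

Since e_{251}(P,P)=e_{251}(Q,Q)=1 and e_{251}(Q,P)=e_{251}(P,Q)^{-1}, expanding e_{251}(80*P + 188*Q,25*P + 233*Q) leaves e(P,Q)^det(M).
Inverting 135 mod 251: 119. Thus e_{251}(P,Q) = e(P',Q')^{119}.
8-bit Miller (11111011) on E'/F_{118581150361} with a'=1101512338, b'=13068927587: accumulate tangent/chord ratios at Q'+S and P'+S'.
Miller gives e_{251}(P',Q') = 78739343864 + 23060730366*t in F_{118581150361^2}.
Thus e_{251}(P,Q) = 76996133211 + 62874417581*t.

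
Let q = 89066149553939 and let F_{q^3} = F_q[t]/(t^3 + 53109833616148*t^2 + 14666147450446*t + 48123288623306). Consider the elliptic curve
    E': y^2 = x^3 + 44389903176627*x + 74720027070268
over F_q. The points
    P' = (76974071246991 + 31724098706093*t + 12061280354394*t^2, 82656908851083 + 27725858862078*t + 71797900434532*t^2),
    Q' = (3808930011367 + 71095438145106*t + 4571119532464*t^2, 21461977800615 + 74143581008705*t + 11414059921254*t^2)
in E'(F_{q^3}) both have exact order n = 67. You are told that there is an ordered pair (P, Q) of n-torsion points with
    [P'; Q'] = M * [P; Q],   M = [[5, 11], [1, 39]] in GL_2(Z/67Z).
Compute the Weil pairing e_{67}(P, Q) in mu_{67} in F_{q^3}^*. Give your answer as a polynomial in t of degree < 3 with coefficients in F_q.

39693553138419 + 82046073750340*t + 55018001140629*t^2

Under M = [[5,11],[1,39]] in GL_2(Z/67), e_{67}(P',Q') = e_{67}(P,Q)^(5*39-11*1 mod 67).
Inverting 50 mod 67: 63. Thus e_{67}(P,Q) = e(P',Q')^{63}.
Miller loop for e_{67} over F_{89066149553939^3}: bits of 67 = 1000011; 6 double steps + 2 add steps, l/v at each.
e_{67}(P',Q') = 71297986399584 + 19800292722797*t + 25857155701395*t^2.
(71297986399584 + 19800292722797*t + 25857155701395*t^2)^{63} mod (89066149553939,f) = 39693553138419 + 82046073750340*t + 55018001140629*t^2.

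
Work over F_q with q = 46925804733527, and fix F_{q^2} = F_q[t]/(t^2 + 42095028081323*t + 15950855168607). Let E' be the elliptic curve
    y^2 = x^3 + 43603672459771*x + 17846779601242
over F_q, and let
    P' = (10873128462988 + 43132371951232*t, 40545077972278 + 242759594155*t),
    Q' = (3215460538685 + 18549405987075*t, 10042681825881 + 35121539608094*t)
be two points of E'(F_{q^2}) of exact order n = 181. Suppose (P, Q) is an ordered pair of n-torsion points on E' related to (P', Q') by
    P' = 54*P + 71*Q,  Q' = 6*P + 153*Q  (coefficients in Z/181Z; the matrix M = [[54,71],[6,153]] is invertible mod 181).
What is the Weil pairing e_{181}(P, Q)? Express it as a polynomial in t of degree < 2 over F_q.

e_{181}(aP+bQ,cP+dQ) = e_{181}(P,Q)^(ad-bc); with (a,b,c,d)=(54,71,6,153) this gives the det-181 law.
det M = 54*153 - 71*6 = 7836 = 53 (mod 181); 53^{-1} = 41 (mod 181).
Miller loop for e_{181} over F_{46925804733527^2}: bits of 181 = 10110101; 7 double steps + 4 add steps, l/v at each.
f_P(D_Q)/f_Q(D_P) = 7068377929505 + 38430659575650*t.
Hence e(P,Q) = 23723472834414 + 17333255004528*t in F_{46925804733527^2}^*.

23723472834414 + 17333255004528*t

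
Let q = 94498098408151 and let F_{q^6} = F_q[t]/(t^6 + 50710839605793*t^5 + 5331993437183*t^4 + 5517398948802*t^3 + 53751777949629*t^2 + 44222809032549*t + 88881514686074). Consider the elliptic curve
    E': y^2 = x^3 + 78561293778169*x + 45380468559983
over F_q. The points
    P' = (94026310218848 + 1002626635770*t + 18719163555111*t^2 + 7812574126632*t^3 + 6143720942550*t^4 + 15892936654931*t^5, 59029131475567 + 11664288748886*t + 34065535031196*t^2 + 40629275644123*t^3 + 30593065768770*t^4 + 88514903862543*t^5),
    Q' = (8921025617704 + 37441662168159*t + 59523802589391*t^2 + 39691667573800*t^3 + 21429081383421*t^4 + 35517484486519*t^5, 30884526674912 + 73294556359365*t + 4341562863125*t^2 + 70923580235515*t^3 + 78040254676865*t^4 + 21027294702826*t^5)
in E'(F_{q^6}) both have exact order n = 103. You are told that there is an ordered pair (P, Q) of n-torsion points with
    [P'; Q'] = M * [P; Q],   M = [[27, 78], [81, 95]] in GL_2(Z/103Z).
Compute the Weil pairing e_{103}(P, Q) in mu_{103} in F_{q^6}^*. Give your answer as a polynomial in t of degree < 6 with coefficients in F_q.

e_{103} is bilinear + alternating on E[103], so e_{103}(27*P + 78*Q, 81*P + 95*Q) = e_{103}(P,Q)^(27*95-78*81).
27*95 - 78*81 = -3753; reduced mod 103: det = 58, inverse 16.
Double-and-add over 1100111: 7-1 doublings, 5-1 additions; each step l_{T,T}/v_{2T} or l_{T,P'}/v at Q'+S for random S.
f_P(D_Q)/f_Q(D_P) = 47871670560400 + 83540791963740*t + 76324303904890*t^2 + 29728641655696*t^3 + 68458354682031*t^4 + 74267776999937*t^5.
Thus e_{103}(P,Q) = 71364128629288 + 2958280151609*t + 75193823807297*t^2 + 50511742852895*t^3 + 57423510733609*t^4 + 34899471164611*t^5.

71364128629288 + 2958280151609*t + 75193823807297*t^2 + 50511742852895*t^3 + 57423510733609*t^4 + 34899471164611*t^5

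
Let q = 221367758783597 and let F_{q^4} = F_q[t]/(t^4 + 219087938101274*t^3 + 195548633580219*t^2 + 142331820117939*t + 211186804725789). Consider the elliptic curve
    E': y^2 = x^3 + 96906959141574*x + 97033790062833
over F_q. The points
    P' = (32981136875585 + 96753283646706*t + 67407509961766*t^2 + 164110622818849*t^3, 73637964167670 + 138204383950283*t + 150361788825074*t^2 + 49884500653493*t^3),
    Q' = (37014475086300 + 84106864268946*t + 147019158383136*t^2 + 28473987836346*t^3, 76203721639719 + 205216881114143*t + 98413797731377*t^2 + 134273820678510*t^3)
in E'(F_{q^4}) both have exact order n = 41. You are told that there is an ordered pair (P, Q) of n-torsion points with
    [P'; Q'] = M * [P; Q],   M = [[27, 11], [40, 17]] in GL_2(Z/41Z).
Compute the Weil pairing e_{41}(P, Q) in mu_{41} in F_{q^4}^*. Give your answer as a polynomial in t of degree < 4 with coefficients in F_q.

e_{41} is bilinear + alternating on E[41], so e_{41}(27*P + 11*Q, 40*P + 17*Q) = e_{41}(P,Q)^(27*17-11*40).
So e_{41}(P,Q) = e_{41}(P',Q')^{13}, since 19*13 = 1 mod 41.
n = 41 = (101001)_2 (6 bits, wt 3); accumulate f_{41,P'}(Q'+S)/f_{41,P'}(S) along the 5-step ladder.
Result: e(P',Q') = 107637424646450 + 108479088745427*t + 85808312597031*t^2 + 169958527435086*t^3.
Raise to 13: e(P,Q) = 114808143977998 + 122539235047991*t + 170241703959295*t^2 + 47349814040418*t^3 in mu_{41}.

114808143977998 + 122539235047991*t + 170241703959295*t^2 + 47349814040418*t^3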